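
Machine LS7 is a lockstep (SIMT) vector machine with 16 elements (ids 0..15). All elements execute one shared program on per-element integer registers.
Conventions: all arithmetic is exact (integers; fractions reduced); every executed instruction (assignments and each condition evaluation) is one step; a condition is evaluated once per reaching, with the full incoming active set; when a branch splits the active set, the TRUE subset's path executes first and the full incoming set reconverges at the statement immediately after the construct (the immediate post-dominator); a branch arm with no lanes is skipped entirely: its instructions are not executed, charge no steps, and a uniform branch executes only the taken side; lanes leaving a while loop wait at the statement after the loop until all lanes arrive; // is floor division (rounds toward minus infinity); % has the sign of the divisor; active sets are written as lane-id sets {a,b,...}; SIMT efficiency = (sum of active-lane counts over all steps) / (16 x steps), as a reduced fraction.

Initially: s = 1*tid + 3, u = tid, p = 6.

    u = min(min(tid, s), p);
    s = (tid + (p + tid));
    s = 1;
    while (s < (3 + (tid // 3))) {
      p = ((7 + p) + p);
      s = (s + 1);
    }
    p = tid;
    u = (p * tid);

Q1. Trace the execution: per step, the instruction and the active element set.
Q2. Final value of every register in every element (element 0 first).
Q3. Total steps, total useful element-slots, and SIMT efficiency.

step 0: u <- min(min(tid, s), p)     {0,1,2,3,4,5,6,7,8,9,10,11,12,13,14,15}
step 1: s <- (tid + (p + tid))       {0,1,2,3,4,5,6,7,8,9,10,11,12,13,14,15}
step 2: s <- 1                       {0,1,2,3,4,5,6,7,8,9,10,11,12,13,14,15}
step 3: eval (s < (3 + (tid // 3)))  {0,1,2,3,4,5,6,7,8,9,10,11,12,13,14,15}
step 4: p <- ((7 + p) + p)           {0,1,2,3,4,5,6,7,8,9,10,11,12,13,14,15}
step 5: s <- (s + 1)                 {0,1,2,3,4,5,6,7,8,9,10,11,12,13,14,15}
step 6: eval (s < (3 + (tid // 3)))  {0,1,2,3,4,5,6,7,8,9,10,11,12,13,14,15}
step 7: p <- ((7 + p) + p)           {0,1,2,3,4,5,6,7,8,9,10,11,12,13,14,15}
step 8: s <- (s + 1)                 {0,1,2,3,4,5,6,7,8,9,10,11,12,13,14,15}
step 9: eval (s < (3 + (tid // 3)))  {0,1,2,3,4,5,6,7,8,9,10,11,12,13,14,15}
step 10: p <- ((7 + p) + p)           {3,4,5,6,7,8,9,10,11,12,13,14,15}
step 11: s <- (s + 1)                 {3,4,5,6,7,8,9,10,11,12,13,14,15}
step 12: eval (s < (3 + (tid // 3)))  {3,4,5,6,7,8,9,10,11,12,13,14,15}
step 13: p <- ((7 + p) + p)           {6,7,8,9,10,11,12,13,14,15}
step 14: s <- (s + 1)                 {6,7,8,9,10,11,12,13,14,15}
step 15: eval (s < (3 + (tid // 3)))  {6,7,8,9,10,11,12,13,14,15}
step 16: p <- ((7 + p) + p)           {9,10,11,12,13,14,15}
step 17: s <- (s + 1)                 {9,10,11,12,13,14,15}
step 18: eval (s < (3 + (tid // 3)))  {9,10,11,12,13,14,15}
step 19: p <- ((7 + p) + p)           {12,13,14,15}
step 20: s <- (s + 1)                 {12,13,14,15}
step 21: eval (s < (3 + (tid // 3)))  {12,13,14,15}
step 22: p <- ((7 + p) + p)           {15}
step 23: s <- (s + 1)                 {15}
step 24: eval (s < (3 + (tid // 3)))  {15}
step 25: p <- tid                     {0,1,2,3,4,5,6,7,8,9,10,11,12,13,14,15}
step 26: u <- (p * tid)               {0,1,2,3,4,5,6,7,8,9,10,11,12,13,14,15}

Answer: 27 steps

s: 3,3,3,4,4,4,5,5,5,6,6,6,7,7,7,8
u: 0,1,4,9,16,25,36,49,64,81,100,121,144,169,196,225
p: 0,1,2,3,4,5,6,7,8,9,10,11,12,13,14,15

steps = 27; useful = 297; efficiency = 297/432 = 11/16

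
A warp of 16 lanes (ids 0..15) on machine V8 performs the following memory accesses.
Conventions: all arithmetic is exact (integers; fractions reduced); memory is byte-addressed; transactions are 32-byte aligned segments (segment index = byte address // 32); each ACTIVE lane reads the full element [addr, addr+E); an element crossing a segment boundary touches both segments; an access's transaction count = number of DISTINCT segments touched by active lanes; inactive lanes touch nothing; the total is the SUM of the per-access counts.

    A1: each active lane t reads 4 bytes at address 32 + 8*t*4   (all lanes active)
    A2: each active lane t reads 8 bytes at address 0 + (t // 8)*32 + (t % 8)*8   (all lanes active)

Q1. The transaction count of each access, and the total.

A1: 16 transactions
A2: 3 transactions

Answer: 16,3; total 19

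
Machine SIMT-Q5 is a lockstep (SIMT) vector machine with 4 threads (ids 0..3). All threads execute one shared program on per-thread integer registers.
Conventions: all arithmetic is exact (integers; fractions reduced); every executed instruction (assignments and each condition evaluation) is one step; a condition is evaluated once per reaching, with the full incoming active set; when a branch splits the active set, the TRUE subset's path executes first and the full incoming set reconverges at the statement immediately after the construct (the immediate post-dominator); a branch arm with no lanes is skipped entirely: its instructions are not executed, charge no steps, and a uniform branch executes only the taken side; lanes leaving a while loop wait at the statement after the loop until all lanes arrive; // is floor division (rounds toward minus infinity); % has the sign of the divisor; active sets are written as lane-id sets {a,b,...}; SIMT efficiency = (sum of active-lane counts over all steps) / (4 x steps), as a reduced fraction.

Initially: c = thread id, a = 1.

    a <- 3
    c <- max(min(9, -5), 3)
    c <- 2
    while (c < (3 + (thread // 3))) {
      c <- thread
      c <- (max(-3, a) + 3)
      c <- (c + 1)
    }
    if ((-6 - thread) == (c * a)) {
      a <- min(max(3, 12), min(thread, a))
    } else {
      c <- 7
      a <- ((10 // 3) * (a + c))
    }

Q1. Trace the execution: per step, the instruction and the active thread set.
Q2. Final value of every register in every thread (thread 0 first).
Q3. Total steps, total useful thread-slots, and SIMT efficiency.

step 0: a <- 3                       {0,1,2,3}
step 1: c <- max(min(9, -5), 3)      {0,1,2,3}
step 2: c <- 2                       {0,1,2,3}
step 3: eval (c < (3 + (thread // 3))) {0,1,2,3}
step 4: c <- thread                  {0,1,2,3}
step 5: c <- (max(-3, a) + 3)        {0,1,2,3}
step 6: c <- (c + 1)                 {0,1,2,3}
step 7: eval (c < (3 + (thread // 3))) {0,1,2,3}
step 8: eval ((-6 - thread) == (c * a)) {0,1,2,3}
step 9: c <- 7                       {0,1,2,3}
step 10: a <- ((10 // 3) * (a + c))   {0,1,2,3}

Answer: 11 steps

c: 7,7,7,7
a: 30,30,30,30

steps = 11; useful = 44; efficiency = 44/44 = 1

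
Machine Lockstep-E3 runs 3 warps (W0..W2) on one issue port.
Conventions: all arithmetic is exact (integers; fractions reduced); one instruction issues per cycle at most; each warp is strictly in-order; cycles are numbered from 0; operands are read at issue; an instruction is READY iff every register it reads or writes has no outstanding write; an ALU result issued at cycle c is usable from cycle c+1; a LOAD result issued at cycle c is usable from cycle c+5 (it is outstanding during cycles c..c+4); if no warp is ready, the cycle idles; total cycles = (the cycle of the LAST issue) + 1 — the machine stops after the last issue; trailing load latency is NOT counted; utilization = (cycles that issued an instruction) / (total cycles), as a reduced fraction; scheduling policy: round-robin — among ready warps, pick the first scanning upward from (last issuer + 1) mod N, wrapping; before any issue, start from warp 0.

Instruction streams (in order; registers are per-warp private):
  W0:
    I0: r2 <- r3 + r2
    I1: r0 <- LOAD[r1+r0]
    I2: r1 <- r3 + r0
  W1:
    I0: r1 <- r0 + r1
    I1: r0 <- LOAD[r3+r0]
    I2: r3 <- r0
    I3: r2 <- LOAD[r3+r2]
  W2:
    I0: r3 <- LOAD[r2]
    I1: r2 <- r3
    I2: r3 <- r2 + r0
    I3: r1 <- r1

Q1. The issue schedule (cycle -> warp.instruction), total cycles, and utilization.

cycle 0: W0.I0
cycle 1: W1.I0
cycle 2: W2.I0
cycle 3: W0.I1
cycle 4: W1.I1
cycle 5: idle
cycle 6: idle
cycle 7: W2.I1
cycle 8: W0.I2
cycle 9: W1.I2
cycle 10: W2.I2
cycle 11: W1.I3
cycle 12: W2.I3

Answer: 13 cycles, utilization 11/13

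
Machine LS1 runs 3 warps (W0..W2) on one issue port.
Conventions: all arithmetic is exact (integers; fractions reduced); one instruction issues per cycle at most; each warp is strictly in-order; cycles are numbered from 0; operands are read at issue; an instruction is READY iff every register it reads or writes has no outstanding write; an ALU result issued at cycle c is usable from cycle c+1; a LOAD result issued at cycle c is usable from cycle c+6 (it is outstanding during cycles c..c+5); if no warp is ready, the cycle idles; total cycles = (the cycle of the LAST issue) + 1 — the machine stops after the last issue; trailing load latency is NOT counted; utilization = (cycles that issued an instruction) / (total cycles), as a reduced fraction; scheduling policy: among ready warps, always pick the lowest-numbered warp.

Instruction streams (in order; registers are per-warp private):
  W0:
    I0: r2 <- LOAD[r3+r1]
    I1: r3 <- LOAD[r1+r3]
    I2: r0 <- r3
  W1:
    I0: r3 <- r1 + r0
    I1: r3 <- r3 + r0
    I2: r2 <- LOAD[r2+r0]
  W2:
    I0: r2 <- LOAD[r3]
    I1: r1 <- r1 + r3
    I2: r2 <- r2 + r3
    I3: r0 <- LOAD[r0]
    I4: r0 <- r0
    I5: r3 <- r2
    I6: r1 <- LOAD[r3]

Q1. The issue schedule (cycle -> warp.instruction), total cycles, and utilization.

cycle 0: W0.I0
cycle 1: W0.I1
cycle 2: W1.I0
cycle 3: W1.I1
cycle 4: W1.I2
cycle 5: W2.I0
cycle 6: W2.I1
cycle 7: W0.I2
cycle 8: idle
cycle 9: idle
cycle 10: idle
cycle 11: W2.I2
cycle 12: W2.I3
cycle 13: idle
cycle 14: idle
cycle 15: idle
cycle 16: idle
cycle 17: idle
cycle 18: W2.I4
cycle 19: W2.I5
cycle 20: W2.I6

Answer: 21 cycles, utilization 13/21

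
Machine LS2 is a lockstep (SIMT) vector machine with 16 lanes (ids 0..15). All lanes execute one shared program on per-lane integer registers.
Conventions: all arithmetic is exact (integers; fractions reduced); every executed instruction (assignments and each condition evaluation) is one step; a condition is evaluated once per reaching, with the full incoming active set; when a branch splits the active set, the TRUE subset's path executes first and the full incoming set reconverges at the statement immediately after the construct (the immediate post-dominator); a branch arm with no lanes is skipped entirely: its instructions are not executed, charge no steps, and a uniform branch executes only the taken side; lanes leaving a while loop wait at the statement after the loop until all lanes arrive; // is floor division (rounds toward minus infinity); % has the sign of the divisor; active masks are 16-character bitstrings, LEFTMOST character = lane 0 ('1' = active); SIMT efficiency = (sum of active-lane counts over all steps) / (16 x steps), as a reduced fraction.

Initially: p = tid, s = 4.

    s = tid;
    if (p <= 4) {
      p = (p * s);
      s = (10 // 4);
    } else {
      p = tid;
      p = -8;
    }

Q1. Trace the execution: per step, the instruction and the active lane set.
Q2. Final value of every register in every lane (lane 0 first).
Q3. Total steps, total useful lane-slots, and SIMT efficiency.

step 0: s <- tid                     1111111111111111
step 1: eval (p <= 4)                1111111111111111
step 2: p <- (p * s)                 1111100000000000
step 3: s <- (10 // 4)               1111100000000000
step 4: p <- tid                     0000011111111111
step 5: p <- -8                      0000011111111111

Answer: 6 steps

p: 0,1,4,9,16,-8,-8,-8,-8,-8,-8,-8,-8,-8,-8,-8
s: 2,2,2,2,2,5,6,7,8,9,10,11,12,13,14,15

steps = 6; useful = 64; efficiency = 64/96 = 2/3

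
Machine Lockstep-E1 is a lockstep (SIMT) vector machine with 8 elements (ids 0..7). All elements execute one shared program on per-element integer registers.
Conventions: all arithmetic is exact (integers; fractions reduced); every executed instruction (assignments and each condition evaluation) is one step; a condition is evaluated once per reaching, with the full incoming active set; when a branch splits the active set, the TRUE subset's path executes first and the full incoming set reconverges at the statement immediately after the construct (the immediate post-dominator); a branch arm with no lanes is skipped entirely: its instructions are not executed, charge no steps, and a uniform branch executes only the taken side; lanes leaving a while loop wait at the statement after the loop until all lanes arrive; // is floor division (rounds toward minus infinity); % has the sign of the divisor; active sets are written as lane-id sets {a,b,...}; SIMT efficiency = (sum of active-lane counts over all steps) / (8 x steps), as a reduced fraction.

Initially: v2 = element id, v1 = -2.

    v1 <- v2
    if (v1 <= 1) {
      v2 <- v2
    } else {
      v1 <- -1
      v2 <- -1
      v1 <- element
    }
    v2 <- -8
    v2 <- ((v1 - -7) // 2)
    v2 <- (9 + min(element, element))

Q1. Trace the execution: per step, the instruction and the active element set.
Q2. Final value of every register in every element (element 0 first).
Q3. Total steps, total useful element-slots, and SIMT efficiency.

step 0: v1 <- v2                     {0,1,2,3,4,5,6,7}
step 1: eval (v1 <= 1)               {0,1,2,3,4,5,6,7}
step 2: v2 <- v2                     {0,1}
step 3: v1 <- -1                     {2,3,4,5,6,7}
step 4: v2 <- -1                     {2,3,4,5,6,7}
step 5: v1 <- element                {2,3,4,5,6,7}
step 6: v2 <- -8                     {0,1,2,3,4,5,6,7}
step 7: v2 <- ((v1 - -7) // 2)       {0,1,2,3,4,5,6,7}
step 8: v2 <- (9 + min(element, element)) {0,1,2,3,4,5,6,7}

Answer: 9 steps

v2: 9,10,11,12,13,14,15,16
v1: 0,1,2,3,4,5,6,7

steps = 9; useful = 60; efficiency = 60/72 = 5/6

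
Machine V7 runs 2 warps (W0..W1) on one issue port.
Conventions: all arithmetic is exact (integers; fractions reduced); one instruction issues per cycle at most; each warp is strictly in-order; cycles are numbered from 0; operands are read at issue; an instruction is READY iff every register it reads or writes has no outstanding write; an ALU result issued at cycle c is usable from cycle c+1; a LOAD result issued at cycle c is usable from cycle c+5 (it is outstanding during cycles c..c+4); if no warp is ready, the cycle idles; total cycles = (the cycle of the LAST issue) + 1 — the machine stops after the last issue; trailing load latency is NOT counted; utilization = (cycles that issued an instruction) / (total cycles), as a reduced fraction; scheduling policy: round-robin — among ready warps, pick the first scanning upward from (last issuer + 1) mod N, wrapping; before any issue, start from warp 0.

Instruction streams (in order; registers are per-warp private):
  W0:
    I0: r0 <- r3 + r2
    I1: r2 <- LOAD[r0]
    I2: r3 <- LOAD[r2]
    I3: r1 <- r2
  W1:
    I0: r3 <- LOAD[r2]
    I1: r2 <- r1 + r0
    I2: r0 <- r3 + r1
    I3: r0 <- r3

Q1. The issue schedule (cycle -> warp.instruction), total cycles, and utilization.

cycle 0: W0.I0
cycle 1: W1.I0
cycle 2: W0.I1
cycle 3: W1.I1
cycle 4: idle
cycle 5: idle
cycle 6: W1.I2
cycle 7: W0.I2
cycle 8: W1.I3
cycle 9: W0.I3

Answer: 10 cycles, utilization 4/5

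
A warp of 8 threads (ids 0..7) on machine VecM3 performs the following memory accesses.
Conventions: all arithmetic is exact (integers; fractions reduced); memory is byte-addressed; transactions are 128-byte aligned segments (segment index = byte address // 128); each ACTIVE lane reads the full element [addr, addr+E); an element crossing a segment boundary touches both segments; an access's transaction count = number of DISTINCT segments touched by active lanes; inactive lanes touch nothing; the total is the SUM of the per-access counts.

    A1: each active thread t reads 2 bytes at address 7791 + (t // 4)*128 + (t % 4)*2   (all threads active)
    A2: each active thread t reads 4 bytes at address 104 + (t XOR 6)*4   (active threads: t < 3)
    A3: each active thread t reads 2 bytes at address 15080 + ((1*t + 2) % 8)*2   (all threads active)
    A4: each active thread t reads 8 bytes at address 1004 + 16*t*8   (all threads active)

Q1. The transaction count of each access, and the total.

A1: 2 transactions
A2: 2 transactions
A3: 1 transaction
A4: 8 transactions

Answer: 2,2,1,8; total 13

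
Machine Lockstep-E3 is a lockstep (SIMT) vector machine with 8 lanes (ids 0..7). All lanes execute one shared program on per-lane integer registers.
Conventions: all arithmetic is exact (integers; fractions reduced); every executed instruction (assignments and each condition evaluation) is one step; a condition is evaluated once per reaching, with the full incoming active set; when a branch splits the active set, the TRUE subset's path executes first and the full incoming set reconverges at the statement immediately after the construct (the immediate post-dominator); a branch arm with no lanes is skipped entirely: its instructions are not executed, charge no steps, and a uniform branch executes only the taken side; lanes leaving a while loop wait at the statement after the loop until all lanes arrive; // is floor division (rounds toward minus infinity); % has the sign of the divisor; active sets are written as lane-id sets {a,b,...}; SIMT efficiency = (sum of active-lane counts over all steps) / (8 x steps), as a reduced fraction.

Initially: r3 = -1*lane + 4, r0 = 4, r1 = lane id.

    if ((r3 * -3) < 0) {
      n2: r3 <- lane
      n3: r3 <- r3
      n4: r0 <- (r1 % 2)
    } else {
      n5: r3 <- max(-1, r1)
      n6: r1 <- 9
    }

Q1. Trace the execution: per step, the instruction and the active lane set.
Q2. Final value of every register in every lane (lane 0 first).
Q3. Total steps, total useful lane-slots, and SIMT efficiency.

step 0: eval ((r3 * -3) < 0)         {0,1,2,3,4,5,6,7}
step 1: r3 <- lane                   {0,1,2,3}
step 2: r3 <- r3                     {0,1,2,3}
step 3: r0 <- (r1 % 2)               {0,1,2,3}
step 4: r3 <- max(-1, r1)            {4,5,6,7}
step 5: r1 <- 9                      {4,5,6,7}

Answer: 6 steps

r3: 0,1,2,3,4,5,6,7
r0: 0,1,0,1,4,4,4,4
r1: 0,1,2,3,9,9,9,9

steps = 6; useful = 28; efficiency = 28/48 = 7/12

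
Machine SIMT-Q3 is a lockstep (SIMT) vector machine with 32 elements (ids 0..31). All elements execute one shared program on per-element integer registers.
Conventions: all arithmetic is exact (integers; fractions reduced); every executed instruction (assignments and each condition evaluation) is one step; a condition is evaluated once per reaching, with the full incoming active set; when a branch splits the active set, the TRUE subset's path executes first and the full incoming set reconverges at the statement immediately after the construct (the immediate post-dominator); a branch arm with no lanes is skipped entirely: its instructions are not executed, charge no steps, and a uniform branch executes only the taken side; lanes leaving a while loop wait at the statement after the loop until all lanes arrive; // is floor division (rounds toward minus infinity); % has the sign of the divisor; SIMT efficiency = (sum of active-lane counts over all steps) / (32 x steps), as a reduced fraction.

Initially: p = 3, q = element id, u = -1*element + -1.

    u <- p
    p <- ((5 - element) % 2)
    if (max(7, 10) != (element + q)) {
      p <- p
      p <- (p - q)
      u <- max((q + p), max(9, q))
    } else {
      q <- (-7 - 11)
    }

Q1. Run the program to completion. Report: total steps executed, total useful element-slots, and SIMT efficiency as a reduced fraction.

Answer: 7 steps, 190 useful, 95/112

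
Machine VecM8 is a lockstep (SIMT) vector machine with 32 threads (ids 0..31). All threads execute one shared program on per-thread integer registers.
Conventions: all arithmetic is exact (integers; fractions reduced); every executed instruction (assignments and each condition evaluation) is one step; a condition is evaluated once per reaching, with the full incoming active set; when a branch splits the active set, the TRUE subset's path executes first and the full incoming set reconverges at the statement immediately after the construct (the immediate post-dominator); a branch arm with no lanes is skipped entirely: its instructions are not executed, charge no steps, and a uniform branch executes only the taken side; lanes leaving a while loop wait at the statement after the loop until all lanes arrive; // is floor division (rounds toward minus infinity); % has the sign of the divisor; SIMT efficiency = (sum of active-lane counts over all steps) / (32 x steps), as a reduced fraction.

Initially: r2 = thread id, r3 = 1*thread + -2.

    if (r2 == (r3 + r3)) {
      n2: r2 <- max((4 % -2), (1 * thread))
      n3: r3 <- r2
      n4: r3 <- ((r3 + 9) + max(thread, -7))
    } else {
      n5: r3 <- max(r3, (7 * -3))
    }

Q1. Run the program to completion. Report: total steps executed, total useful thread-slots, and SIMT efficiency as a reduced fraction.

Answer: 5 steps, 66 useful, 33/80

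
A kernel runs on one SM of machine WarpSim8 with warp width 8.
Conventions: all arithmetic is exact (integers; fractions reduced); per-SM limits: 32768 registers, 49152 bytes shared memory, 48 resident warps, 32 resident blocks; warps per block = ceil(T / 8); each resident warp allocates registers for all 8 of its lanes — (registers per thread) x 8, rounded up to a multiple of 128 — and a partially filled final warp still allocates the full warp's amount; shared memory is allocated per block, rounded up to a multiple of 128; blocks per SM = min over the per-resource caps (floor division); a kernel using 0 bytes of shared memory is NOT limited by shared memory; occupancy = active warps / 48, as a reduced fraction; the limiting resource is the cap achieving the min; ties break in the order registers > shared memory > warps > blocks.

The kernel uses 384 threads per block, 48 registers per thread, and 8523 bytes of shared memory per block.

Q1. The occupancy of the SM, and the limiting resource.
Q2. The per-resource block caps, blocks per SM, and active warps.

Answer: occupancy 1, limited by registers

registers: 1 block
shared memory: 5 blocks
warps: 1 block
blocks: 32 blocks

Answer: 1 block, 48 active warps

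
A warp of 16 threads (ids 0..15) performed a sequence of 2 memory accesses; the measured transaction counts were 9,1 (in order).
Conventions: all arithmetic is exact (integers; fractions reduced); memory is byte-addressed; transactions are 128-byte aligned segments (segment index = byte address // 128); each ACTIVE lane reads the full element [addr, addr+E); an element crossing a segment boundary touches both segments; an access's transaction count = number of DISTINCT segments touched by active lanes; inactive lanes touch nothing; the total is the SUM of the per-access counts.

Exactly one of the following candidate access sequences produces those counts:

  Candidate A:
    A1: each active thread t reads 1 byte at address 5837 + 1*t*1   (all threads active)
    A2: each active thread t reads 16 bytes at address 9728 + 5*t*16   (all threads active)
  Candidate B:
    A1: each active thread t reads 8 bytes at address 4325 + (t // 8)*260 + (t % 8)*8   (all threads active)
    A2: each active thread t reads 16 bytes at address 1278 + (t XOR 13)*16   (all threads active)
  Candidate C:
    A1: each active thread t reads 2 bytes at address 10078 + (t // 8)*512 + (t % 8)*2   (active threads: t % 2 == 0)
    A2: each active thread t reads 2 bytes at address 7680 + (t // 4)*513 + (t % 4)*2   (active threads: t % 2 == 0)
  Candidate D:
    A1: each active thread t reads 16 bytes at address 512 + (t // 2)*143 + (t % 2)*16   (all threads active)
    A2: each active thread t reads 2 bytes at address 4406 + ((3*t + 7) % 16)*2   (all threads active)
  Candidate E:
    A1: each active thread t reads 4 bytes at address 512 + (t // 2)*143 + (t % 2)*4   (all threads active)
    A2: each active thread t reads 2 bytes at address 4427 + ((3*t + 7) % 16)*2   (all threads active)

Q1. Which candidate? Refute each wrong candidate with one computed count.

A: A1 gives 1 transaction, not 9
B: A1 gives 4 transactions, not 9
C: A1 gives 2 transactions, not 9
E: A1 gives 8 transactions, not 9
D: all counts match (9,1)

Answer: D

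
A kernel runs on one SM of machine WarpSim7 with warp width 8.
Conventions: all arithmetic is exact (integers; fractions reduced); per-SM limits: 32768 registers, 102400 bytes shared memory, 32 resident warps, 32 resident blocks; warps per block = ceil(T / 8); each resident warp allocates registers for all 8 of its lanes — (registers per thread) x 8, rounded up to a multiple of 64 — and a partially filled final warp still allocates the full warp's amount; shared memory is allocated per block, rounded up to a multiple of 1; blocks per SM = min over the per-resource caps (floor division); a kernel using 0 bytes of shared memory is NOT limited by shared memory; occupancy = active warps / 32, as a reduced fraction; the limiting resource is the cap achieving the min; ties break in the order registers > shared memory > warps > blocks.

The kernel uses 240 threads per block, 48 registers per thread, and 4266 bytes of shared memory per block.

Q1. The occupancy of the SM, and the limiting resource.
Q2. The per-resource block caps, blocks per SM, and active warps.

Answer: occupancy 15/16, limited by warps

registers: 2 blocks
shared memory: 24 blocks
warps: 1 block
blocks: 32 blocks

Answer: 1 block, 30 active warps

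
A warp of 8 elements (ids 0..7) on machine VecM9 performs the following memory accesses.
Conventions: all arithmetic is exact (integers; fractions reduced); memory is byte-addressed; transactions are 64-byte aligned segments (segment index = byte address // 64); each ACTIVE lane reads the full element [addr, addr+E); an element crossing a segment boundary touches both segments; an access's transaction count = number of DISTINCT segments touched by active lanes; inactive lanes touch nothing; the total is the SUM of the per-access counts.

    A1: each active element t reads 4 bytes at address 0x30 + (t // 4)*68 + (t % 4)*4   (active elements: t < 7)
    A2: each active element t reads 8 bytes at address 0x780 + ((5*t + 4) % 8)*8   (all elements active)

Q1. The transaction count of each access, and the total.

A1: 2 transactions
A2: 1 transaction

Answer: 2,1; total 3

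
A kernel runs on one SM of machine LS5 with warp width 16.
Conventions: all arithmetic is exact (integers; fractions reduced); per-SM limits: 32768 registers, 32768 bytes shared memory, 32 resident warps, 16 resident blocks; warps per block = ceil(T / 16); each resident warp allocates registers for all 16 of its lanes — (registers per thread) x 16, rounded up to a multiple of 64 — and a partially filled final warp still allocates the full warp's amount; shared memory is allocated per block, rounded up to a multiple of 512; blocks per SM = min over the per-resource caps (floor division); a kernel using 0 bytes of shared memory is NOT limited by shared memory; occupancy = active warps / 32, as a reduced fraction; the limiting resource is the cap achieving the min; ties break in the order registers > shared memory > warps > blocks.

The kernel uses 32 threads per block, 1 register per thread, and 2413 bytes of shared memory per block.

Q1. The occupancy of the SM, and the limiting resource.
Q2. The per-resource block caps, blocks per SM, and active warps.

Answer: occupancy 3/4, limited by shared memory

registers: 256 blocks
shared memory: 12 blocks
warps: 16 blocks
blocks: 16 blocks

Answer: 12 blocks, 24 active warps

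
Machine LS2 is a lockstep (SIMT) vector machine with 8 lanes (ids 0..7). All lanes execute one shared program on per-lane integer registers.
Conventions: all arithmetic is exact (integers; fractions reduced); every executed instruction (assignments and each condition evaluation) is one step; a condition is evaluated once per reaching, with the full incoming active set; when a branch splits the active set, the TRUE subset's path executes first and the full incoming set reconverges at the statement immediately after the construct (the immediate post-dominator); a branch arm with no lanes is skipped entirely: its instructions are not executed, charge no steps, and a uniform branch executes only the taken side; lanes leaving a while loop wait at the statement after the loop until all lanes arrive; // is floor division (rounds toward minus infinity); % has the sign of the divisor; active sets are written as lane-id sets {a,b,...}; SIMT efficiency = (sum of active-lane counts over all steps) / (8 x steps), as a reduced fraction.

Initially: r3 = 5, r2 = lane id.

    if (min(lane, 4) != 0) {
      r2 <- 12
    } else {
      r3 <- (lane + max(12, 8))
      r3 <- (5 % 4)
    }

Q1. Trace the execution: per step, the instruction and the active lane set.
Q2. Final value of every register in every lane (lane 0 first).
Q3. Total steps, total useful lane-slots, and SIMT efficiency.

step 0: eval (min(lane, 4) != 0)     {0,1,2,3,4,5,6,7}
step 1: r2 <- 12                     {1,2,3,4,5,6,7}
step 2: r3 <- (lane + max(12, 8))    {0}
step 3: r3 <- (5 % 4)                {0}

Answer: 4 steps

r3: 1,5,5,5,5,5,5,5
r2: 0,12,12,12,12,12,12,12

steps = 4; useful = 17; efficiency = 17/32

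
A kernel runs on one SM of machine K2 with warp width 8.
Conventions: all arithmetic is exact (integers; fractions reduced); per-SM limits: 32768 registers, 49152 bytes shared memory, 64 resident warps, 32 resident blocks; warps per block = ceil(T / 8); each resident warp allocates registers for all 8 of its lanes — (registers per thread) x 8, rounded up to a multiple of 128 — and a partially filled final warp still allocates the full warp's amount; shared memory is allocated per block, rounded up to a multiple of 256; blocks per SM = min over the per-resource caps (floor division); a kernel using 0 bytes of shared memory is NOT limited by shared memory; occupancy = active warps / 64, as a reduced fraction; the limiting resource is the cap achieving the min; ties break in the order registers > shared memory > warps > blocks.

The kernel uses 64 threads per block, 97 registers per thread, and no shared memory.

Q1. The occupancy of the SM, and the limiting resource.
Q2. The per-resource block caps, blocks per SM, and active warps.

Answer: occupancy 1/2, limited by registers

registers: 4 blocks
shared memory: no limit (kernel uses none)
warps: 8 blocks
blocks: 32 blocks

Answer: 4 blocks, 32 active warps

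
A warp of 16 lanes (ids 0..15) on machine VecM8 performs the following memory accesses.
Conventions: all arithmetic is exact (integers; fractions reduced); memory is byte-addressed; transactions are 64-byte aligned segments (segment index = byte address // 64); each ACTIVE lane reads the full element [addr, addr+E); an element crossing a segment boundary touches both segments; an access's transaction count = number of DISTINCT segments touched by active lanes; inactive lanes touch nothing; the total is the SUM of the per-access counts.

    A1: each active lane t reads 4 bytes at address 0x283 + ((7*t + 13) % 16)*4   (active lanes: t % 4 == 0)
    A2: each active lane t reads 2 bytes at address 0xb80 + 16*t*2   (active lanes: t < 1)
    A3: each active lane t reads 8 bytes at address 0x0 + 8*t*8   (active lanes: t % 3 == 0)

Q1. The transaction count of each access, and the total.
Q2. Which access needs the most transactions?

A1: 1 transaction
A2: 1 transaction
A3: 6 transactions

Answer: 1,1,6; total 8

Answer: A3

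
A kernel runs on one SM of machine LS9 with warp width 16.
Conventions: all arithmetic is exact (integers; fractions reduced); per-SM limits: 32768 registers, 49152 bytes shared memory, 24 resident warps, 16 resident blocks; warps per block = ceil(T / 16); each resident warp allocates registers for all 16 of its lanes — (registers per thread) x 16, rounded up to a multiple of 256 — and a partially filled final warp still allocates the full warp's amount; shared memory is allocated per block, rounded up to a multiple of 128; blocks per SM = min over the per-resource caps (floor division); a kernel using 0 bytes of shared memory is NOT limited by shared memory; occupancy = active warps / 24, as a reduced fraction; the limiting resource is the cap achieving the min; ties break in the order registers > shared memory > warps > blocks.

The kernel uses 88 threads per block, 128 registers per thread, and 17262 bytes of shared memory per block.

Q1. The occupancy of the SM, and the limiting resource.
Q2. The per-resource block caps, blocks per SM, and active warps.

Answer: occupancy 1/2, limited by registers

registers: 2 blocks
shared memory: 2 blocks
warps: 4 blocks
blocks: 16 blocks

Answer: 2 blocks, 12 active warps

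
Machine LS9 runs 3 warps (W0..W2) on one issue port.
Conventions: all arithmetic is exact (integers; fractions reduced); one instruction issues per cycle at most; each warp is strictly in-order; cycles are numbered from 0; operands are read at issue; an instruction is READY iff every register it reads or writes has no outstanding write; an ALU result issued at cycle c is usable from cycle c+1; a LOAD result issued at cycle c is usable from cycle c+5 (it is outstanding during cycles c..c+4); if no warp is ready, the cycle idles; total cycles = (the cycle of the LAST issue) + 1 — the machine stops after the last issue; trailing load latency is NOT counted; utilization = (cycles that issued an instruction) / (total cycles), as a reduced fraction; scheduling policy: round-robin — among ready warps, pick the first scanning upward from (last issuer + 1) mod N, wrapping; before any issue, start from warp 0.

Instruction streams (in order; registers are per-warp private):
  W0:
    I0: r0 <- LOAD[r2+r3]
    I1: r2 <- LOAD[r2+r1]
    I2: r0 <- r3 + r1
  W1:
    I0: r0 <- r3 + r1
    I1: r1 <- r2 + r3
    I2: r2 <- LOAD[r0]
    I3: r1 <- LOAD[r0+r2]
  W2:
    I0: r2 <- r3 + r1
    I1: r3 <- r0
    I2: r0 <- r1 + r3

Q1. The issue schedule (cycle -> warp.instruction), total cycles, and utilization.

cycle 0: W0.I0
cycle 1: W1.I0
cycle 2: W2.I0
cycle 3: W0.I1
cycle 4: W1.I1
cycle 5: W2.I1
cycle 6: W0.I2
cycle 7: W1.I2
cycle 8: W2.I2
cycle 9: idle
cycle 10: idle
cycle 11: idle
cycle 12: W1.I3

Answer: 13 cycles, utilization 10/13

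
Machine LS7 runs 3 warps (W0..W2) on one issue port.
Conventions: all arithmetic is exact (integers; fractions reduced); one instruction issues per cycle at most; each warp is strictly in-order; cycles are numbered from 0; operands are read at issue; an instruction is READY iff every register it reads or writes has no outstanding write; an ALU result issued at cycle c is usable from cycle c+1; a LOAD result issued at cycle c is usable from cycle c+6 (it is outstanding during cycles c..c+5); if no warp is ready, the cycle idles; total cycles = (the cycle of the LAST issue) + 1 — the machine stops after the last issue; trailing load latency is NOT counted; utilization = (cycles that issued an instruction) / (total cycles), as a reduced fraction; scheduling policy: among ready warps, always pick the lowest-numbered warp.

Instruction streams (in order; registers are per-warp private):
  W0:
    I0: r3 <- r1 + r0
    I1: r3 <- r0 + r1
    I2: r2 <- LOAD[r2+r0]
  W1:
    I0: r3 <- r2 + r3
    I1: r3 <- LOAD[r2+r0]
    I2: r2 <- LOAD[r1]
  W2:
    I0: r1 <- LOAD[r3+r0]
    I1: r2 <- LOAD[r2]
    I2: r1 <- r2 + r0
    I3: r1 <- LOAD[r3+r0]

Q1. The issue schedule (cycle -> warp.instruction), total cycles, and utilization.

cycle 0: W0.I0
cycle 1: W0.I1
cycle 2: W0.I2
cycle 3: W1.I0
cycle 4: W1.I1
cycle 5: W1.I2
cycle 6: W2.I0
cycle 7: W2.I1
cycle 8: idle
cycle 9: idle
cycle 10: idle
cycle 11: idle
cycle 12: idle
cycle 13: W2.I2
cycle 14: W2.I3

Answer: 15 cycles, utilization 2/3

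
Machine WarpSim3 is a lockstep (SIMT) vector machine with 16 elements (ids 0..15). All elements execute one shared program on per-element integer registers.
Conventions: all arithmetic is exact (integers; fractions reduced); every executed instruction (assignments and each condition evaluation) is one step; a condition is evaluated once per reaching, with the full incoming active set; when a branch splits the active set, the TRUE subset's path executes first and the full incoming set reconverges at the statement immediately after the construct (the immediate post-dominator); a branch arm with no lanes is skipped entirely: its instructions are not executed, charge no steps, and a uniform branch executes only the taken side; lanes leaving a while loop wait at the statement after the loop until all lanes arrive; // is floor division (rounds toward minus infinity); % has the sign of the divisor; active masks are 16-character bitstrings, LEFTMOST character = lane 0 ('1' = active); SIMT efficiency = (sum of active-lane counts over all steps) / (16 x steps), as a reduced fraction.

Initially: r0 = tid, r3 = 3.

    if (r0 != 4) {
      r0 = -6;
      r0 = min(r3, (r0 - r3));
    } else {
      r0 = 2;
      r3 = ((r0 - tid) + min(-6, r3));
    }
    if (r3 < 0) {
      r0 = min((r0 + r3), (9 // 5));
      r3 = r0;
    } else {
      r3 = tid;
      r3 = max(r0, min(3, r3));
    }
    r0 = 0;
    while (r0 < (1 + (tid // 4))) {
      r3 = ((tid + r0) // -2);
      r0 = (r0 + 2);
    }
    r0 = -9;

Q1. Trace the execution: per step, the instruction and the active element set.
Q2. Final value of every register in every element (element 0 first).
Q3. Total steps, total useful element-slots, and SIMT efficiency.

step 0: eval (r0 != 4)               1111111111111111
step 1: r0 <- -6                     1111011111111111
step 2: r0 <- min(r3, (r0 - r3))     1111011111111111
step 3: r0 <- 2                      0000100000000000
step 4: r3 <- ((r0 - tid) + min(-6, r3)) 0000100000000000
step 5: eval (r3 < 0)                1111111111111111
step 6: r0 <- min((r0 + r3), (9 // 5)) 0000100000000000
step 7: r3 <- r0                     0000100000000000
step 8: r3 <- tid                    1111011111111111
step 9: r3 <- max(r0, min(3, r3))    1111011111111111
step 10: r0 <- 0                      1111111111111111
step 11: eval (r0 < (1 + (tid // 4))) 1111111111111111
step 12: r3 <- ((tid + r0) // -2)     1111111111111111
step 13: r0 <- (r0 + 2)               1111111111111111
step 14: eval (r0 < (1 + (tid // 4))) 1111111111111111
step 15: r3 <- ((tid + r0) // -2)     0000000011111111
step 16: r0 <- (r0 + 2)               0000000011111111
step 17: eval (r0 < (1 + (tid // 4))) 0000000011111111
step 18: r0 <- -9                     1111111111111111

Answer: 19 steps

r0: -9,-9,-9,-9,-9,-9,-9,-9,-9,-9,-9,-9,-9,-9,-9,-9
r3: 0,-1,-1,-2,-2,-3,-3,-4,-5,-6,-6,-7,-7,-8,-8,-9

steps = 19; useful = 216; efficiency = 216/304 = 27/38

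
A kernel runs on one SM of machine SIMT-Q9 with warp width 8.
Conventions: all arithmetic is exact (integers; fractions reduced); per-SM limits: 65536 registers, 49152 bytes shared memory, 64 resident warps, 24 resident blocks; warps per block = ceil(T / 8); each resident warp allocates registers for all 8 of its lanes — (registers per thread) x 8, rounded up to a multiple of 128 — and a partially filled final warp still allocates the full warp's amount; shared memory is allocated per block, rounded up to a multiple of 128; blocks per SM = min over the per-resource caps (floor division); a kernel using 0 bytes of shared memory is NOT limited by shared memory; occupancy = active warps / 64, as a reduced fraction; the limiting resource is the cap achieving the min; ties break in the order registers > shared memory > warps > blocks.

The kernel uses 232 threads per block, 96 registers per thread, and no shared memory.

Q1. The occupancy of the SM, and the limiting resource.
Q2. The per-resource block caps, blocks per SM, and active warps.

Answer: occupancy 29/32, limited by registers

registers: 2 blocks
shared memory: no limit (kernel uses none)
warps: 2 blocks
blocks: 24 blocks

Answer: 2 blocks, 58 active warps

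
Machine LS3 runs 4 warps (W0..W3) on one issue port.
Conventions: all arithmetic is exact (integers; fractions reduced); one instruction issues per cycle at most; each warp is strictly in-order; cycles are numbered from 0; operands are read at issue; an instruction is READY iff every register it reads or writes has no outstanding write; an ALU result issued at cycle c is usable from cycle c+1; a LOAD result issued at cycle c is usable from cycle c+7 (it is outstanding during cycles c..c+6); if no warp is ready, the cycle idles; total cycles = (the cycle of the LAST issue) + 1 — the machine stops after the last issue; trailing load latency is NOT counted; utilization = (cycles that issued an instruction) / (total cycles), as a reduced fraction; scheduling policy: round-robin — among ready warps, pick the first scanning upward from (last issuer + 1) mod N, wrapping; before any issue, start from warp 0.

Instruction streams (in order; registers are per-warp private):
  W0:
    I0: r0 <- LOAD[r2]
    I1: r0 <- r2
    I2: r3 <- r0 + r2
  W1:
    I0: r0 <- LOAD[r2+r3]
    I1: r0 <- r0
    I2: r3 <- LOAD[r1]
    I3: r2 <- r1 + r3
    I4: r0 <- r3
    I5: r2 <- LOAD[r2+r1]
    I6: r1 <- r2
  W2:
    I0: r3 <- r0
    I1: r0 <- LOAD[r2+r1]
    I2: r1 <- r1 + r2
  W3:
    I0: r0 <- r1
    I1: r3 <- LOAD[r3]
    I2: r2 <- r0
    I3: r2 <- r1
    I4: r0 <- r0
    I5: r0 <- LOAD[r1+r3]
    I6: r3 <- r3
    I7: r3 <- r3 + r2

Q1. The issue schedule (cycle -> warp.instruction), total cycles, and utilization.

cycle 0: W0.I0
cycle 1: W1.I0
cycle 2: W2.I0
cycle 3: W3.I0
cycle 4: W2.I1
cycle 5: W3.I1
cycle 6: W2.I2
cycle 7: W3.I2
cycle 8: W0.I1
cycle 9: W1.I1
cycle 10: W3.I3
cycle 11: W0.I2
cycle 12: W1.I2
cycle 13: W3.I4
cycle 14: W3.I5
cycle 15: W3.I6
cycle 16: W3.I7
cycle 17: idle
cycle 18: idle
cycle 19: W1.I3
cycle 20: W1.I4
cycle 21: W1.I5
cycle 22: idle
cycle 23: idle
cycle 24: idle
cycle 25: idle
cycle 26: idle
cycle 27: idle
cycle 28: W1.I6

Answer: 29 cycles, utilization 21/29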